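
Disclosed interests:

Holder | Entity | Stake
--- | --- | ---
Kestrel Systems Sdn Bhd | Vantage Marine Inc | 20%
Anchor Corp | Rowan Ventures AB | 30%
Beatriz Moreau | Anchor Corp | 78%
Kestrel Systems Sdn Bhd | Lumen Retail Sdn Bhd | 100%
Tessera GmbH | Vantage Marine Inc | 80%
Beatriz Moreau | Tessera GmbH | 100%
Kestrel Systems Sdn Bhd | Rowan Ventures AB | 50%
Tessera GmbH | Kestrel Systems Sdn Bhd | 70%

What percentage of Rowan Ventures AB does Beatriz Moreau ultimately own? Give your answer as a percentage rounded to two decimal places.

Beatriz reaches Rowan along 2 paths.
Via Tessera → Kestrel: 100% × 70% × 50% = 35%.
Via Anchor: 78% × 30% = 23.4%.
Total: 35% + 23.4% = 58.4%.
Rounded: 58.40%.

58.40%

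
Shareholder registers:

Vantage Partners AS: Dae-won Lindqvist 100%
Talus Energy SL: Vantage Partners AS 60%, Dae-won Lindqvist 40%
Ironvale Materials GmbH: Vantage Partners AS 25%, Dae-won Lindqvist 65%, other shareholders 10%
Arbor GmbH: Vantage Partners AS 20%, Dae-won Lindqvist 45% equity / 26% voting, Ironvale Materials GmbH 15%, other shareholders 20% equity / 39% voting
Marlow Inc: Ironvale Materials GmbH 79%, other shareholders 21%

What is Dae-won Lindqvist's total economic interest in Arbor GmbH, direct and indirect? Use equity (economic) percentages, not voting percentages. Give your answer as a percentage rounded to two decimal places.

Dae-won reaches Arbor along 4 paths.
Via Vantage: 100% × 20% = 20%.
Direct stake: 45% = 45%.
Via Vantage → Ironvale: 100% × 25% × 15% = 3.75%.
Via Ironvale: 65% × 15% = 9.75%.
Total: 20% + 45% + 3.75% + 9.75% = 78.5%.
Rounded: 78.50%.

78.50%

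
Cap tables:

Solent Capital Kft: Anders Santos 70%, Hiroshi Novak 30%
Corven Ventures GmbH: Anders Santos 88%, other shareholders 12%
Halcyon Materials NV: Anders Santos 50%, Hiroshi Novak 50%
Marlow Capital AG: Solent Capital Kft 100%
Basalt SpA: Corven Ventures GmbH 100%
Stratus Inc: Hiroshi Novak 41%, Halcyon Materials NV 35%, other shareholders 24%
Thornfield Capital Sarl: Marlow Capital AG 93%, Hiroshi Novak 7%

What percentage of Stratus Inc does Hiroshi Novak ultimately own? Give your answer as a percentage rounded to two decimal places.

Hiroshi reaches Stratus along 2 paths.
Direct stake: 41% = 41%.
Via Halcyon: 50% × 35% = 17.5%.
Total: 41% + 17.5% = 58.5%.
Rounded: 58.50%.

58.50%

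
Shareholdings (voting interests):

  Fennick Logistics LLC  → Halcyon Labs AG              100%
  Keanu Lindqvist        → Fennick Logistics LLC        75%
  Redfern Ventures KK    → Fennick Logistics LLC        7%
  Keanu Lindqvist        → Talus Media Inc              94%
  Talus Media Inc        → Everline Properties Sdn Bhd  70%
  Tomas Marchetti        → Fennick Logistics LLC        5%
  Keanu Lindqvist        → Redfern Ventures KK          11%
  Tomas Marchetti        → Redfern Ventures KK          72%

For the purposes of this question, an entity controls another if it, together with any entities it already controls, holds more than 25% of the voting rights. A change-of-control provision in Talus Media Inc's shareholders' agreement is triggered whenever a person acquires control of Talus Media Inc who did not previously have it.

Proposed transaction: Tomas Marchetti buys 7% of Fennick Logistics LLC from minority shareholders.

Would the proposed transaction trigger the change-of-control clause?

The purchase changes only Tomas's holdings, so Tomas is the only person who could newly come to control Talus.
Tomas holds 72% of Redfern, so Tomas controls Redfern.
Neither Tomas nor any entity Tomas controls holds any voting interest in Talus.
So before the transaction, Tomas does not control Talus.
After the purchase, Tomas's direct stake in Fennick rises to 5% + 7% = 12%.
Tomas's side now holds 12% + 7% = 19% of Fennick, not > 25%, so Tomas still does not control Fennick.
After the transaction, neither Tomas nor any entity Tomas controls holds a voting interest in Talus, so Tomas still does not control it.
No new person acquires control, so the clause is not triggered.

No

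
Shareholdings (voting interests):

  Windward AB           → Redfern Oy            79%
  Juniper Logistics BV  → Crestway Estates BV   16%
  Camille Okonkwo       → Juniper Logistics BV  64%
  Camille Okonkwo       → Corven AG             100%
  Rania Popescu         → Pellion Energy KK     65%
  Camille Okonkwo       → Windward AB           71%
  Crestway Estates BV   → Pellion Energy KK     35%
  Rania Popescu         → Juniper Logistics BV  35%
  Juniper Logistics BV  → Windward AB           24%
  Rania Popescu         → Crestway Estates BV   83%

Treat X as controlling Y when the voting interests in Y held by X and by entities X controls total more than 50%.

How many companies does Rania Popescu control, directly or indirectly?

2

Rania holds 83% of Crestway, so Rania controls Crestway.
Crestway and Rania together hold 35% + 65% = 100% of Pellion, so Rania controls Pellion.
No other company's threshold is met.
Rania controls 2 companies.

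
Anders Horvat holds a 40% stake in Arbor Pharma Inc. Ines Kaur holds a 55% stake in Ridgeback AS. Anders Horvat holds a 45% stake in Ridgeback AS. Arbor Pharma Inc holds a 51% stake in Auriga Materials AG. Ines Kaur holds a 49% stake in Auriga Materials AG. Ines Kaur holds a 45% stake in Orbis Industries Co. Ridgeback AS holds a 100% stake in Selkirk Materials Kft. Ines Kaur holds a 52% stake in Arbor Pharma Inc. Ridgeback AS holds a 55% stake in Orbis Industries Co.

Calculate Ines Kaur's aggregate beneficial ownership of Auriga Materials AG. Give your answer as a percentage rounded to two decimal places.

Ines reaches Auriga along 2 paths.
Direct stake: 49% = 49%.
Via Arbor: 52% × 51% = 26.52%.
Total: 49% + 26.52% = 75.52%.

75.52%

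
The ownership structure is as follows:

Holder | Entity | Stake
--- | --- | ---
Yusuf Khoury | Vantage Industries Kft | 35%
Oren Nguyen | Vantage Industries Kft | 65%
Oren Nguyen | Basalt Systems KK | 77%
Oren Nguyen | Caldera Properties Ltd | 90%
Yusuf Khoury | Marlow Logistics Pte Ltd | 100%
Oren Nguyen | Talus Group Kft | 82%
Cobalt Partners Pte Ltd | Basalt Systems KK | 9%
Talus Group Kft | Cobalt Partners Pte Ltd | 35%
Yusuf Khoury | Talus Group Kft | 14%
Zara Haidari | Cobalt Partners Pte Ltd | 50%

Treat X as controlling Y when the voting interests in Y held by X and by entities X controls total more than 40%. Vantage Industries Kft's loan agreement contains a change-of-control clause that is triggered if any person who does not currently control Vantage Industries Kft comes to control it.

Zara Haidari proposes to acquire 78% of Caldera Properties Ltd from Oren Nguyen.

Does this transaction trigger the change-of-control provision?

No

The purchase adds only to Zara's holdings (Oren's stake shrinks), so Zara is the only person who could newly come to control Vantage.
Zara holds 50% of Cobalt, so Zara controls Cobalt.
Neither Zara nor any entity Zara controls holds any voting interest in Vantage.
So before the transaction, Zara does not control Vantage.
After the purchase, Zara holds 78% of Caldera directly, and Oren's stake falls to 12%.
Zara holds 78% of Caldera, so Zara controls Caldera.
After the transaction, neither Zara nor any entity Zara controls holds a voting interest in Vantage, so Zara still does not control it.
No new person acquires control, so the clause is not triggered.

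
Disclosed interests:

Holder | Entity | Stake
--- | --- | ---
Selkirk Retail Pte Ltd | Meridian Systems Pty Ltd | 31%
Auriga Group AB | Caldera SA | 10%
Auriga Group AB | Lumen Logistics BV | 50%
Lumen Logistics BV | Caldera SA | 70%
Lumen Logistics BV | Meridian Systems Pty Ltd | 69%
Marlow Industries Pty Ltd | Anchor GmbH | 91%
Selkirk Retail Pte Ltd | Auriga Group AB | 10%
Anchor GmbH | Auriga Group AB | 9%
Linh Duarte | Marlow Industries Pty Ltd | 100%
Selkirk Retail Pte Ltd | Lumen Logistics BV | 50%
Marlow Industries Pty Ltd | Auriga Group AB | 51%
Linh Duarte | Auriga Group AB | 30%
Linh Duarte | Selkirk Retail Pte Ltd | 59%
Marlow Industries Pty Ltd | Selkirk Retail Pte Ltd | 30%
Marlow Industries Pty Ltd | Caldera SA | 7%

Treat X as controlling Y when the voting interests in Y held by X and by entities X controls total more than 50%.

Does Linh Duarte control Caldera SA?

Yes

Linh holds 100% of Marlow, so Linh controls Marlow.
Marlow and Linh together hold 30% + 59% = 89% of Selkirk, so Linh controls Selkirk.
Marlow holds 91% of Anchor, so Linh controls Anchor.
Linh and Marlow and Selkirk and Anchor together hold 30% + 51% + 10% + 9% = 100% of Auriga, so Linh controls Auriga.
Auriga and Selkirk together hold 50% + 50% = 100% of Lumen, so Linh controls Lumen.
Lumen and Marlow and Auriga together hold 70% + 7% + 10% = 87% of Caldera, so Linh controls Caldera.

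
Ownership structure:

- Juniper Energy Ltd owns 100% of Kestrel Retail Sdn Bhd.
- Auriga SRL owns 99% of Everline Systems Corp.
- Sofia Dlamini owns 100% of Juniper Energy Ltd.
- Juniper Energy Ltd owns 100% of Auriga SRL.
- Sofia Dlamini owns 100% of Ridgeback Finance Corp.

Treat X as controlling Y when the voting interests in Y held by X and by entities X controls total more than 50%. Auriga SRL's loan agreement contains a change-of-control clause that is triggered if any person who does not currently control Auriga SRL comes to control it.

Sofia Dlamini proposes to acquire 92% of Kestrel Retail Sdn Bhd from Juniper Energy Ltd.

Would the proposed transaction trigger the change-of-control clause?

The purchase adds only to Sofia's holdings (Juniper's stake shrinks), so Sofia is the only person who could newly come to control Auriga.
Sofia holds 100% of Juniper, so Sofia controls Juniper.
Juniper holds 100% of Auriga, so Sofia controls Auriga.
So Sofia already controls Auriga before the transaction.
After the purchase, Sofia holds 92% of Kestrel directly, and Juniper's stake falls to 8%.
Sofia controlled Auriga already, so this is not a new person acquiring control; every other person's position is unchanged or reduced.
No new person acquires control, so the clause is not triggered.

No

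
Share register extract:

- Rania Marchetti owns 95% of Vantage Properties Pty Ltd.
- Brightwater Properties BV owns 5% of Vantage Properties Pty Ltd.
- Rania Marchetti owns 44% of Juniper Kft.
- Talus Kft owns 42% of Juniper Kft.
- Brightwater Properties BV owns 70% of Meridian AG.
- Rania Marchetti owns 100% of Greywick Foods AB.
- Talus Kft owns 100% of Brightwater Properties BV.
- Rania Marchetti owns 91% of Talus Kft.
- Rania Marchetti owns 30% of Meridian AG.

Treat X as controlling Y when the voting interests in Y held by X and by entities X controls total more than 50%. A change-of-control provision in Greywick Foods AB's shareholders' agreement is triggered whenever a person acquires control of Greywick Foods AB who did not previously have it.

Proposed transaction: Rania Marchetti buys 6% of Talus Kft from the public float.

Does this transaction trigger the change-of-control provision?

The purchase changes only Rania's holdings, so Rania is the only person who could newly come to control Greywick.
Rania holds 100% of Greywick, so Rania controls Greywick.
So Rania already controls Greywick before the transaction.
After the purchase, Rania's direct stake in Talus rises to 91% + 6% = 97%.
Rania controlled Greywick already, so this is not a new person acquiring control; every other person's position is unchanged or reduced.
No new person acquires control, so the clause is not triggered.

No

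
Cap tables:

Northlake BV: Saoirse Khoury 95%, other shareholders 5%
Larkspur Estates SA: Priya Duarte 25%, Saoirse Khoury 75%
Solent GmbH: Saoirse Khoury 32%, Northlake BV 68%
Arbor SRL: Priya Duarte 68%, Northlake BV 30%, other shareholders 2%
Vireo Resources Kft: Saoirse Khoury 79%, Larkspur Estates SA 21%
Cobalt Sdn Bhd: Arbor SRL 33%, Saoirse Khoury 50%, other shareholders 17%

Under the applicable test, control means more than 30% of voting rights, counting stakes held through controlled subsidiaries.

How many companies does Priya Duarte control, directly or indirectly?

Priya holds 68% of Arbor, so Priya controls Arbor.
Arbor holds 33% of Cobalt, so Priya controls Cobalt.
No other company's threshold is met.
Priya controls 2 companies.

2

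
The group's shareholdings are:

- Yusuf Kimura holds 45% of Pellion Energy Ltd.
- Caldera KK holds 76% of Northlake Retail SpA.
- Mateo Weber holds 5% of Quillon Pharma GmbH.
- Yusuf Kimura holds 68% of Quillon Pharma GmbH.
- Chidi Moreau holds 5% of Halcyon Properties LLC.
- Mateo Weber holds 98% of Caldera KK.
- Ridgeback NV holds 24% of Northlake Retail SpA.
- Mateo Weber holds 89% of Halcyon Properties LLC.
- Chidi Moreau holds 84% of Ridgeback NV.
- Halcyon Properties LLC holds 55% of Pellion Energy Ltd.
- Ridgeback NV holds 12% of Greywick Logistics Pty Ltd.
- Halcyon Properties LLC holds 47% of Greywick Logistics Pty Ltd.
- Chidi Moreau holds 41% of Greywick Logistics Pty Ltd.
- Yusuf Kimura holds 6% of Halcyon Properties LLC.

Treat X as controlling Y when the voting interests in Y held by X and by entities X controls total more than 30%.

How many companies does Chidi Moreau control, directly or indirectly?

Chidi holds 84% of Ridgeback, so Chidi controls Ridgeback.
Ridgeback and Chidi together hold 12% + 41% = 53% of Greywick, so Chidi controls Greywick.
No other company's threshold is met.
Chidi controls 2 companies.

2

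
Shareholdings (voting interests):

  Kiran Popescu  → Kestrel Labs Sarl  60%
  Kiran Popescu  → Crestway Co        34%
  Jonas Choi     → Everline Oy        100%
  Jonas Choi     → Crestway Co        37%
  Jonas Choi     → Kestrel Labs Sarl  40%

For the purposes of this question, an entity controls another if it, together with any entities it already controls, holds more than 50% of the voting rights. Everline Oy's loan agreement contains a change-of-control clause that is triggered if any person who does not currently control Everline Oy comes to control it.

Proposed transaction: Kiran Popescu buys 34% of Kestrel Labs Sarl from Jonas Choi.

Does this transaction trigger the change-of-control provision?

The purchase adds only to Kiran's holdings (Jonas's stake shrinks), so Kiran is the only person who could newly come to control Everline.
Kiran holds 60% of Kestrel, so Kiran controls Kestrel.
Neither Kiran nor any entity Kiran controls holds any voting interest in Everline.
So before the transaction, Kiran does not control Everline.
After the purchase, Kiran's direct stake in Kestrel rises to 60% + 34% = 94%, and Jonas's stake falls to 6%.
Kiran holds 94% of Kestrel, so Kiran controls Kestrel.
After the transaction, neither Kiran nor any entity Kiran controls holds a voting interest in Everline, so Kiran still does not control it.
No new person acquires control, so the clause is not triggered.

No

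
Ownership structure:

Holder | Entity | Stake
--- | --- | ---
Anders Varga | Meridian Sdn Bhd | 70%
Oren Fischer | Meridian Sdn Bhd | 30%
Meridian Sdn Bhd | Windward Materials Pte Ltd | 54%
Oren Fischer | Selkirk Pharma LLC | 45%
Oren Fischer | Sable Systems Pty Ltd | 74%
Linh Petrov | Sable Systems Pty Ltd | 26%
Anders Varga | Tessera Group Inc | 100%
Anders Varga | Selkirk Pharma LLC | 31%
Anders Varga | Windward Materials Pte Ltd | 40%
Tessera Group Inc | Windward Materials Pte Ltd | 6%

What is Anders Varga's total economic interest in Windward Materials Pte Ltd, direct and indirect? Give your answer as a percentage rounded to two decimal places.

Anders reaches Windward along 3 paths.
Via Meridian: 70% × 54% = 37.8%.
Direct stake: 40% = 40%.
Via Tessera: 100% × 6% = 6%.
Total: 37.8% + 40% + 6% = 83.8%.
Rounded: 83.80%.

83.80%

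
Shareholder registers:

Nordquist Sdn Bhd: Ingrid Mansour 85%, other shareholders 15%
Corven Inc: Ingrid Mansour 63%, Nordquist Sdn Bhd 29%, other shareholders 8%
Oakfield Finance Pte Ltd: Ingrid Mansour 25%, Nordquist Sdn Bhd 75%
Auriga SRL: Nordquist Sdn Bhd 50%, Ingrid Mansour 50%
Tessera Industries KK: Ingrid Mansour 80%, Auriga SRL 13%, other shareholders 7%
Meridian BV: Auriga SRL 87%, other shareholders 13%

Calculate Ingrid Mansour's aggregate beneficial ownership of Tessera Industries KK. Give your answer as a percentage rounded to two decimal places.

92.03%

Ingrid reaches Tessera along 3 paths.
Direct stake: 80% = 80%.
Via Nordquist → Auriga: 85% × 50% × 13% = 5.525%.
Via Auriga: 50% × 13% = 6.5%.
Total: 80% + 5.525% + 6.5% = 92.025%.
Rounded: 92.03%.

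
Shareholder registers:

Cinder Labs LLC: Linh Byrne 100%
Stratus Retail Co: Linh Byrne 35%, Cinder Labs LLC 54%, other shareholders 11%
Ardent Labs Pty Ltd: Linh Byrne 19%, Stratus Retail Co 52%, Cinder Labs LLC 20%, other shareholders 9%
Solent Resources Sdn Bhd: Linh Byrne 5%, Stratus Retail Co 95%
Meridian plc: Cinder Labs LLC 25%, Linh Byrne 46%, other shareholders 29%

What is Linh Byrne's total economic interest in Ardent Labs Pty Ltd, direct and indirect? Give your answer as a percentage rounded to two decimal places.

85.28%

Linh reaches Ardent along 4 paths.
Direct stake: 19% = 19%.
Via Stratus: 35% × 52% = 18.2%.
Via Cinder → Stratus: 100% × 54% × 52% = 28.08%.
Via Cinder: 100% × 20% = 20%.
Total: 19% + 18.2% + 28.08% + 20% = 85.28%.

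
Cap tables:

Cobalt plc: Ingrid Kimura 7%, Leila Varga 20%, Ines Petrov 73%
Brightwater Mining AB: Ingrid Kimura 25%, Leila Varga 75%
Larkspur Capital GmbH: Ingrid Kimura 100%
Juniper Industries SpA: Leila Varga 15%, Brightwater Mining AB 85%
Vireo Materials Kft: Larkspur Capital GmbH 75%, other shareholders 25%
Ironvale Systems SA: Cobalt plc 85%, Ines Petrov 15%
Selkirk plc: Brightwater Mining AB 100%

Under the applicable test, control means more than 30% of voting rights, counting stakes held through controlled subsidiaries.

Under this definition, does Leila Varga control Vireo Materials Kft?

No

Leila holds 75% of Brightwater, so Leila controls Brightwater.
Leila and Brightwater together hold 15% + 85% = 100% of Juniper, so Leila controls Juniper.
Brightwater holds 100% of Selkirk, so Leila controls Selkirk.
Neither Leila nor any entity Leila controls holds any voting interest in Vireo.
So Leila does not control Vireo.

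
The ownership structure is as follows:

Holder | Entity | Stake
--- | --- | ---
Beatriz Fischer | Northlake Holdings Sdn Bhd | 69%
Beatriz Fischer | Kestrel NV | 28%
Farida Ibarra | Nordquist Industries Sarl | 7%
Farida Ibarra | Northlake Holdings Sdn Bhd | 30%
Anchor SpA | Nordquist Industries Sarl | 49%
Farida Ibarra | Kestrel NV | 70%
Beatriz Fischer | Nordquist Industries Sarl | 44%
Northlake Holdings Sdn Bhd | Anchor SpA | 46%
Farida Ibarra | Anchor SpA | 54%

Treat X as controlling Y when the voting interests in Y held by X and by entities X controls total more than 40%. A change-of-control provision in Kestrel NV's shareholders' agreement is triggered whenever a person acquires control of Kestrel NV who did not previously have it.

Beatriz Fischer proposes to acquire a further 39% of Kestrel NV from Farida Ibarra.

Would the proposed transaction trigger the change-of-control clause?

Yes

The purchase adds only to Beatriz's holdings (Farida's stake shrinks), so Beatriz is the only person who could newly come to control Kestrel.
Beatriz holds 69% of Northlake, so Beatriz controls Northlake.
Northlake holds 46% of Anchor, so Beatriz controls Anchor.
Anchor and Beatriz together hold 49% + 44% = 93% of Nordquist, so Beatriz controls Nordquist.
In Kestrel, Beatriz's side holds only 28%, not > 40%.
So before the transaction, Beatriz does not control Kestrel.
After the purchase, Beatriz's direct stake in Kestrel rises to 28% + 39% = 67%, and Farida's stake falls to 31%.
Beatriz holds 67% of Kestrel, so Beatriz controls Kestrel.
Beatriz did not control Kestrel before and does after, so the clause is triggered.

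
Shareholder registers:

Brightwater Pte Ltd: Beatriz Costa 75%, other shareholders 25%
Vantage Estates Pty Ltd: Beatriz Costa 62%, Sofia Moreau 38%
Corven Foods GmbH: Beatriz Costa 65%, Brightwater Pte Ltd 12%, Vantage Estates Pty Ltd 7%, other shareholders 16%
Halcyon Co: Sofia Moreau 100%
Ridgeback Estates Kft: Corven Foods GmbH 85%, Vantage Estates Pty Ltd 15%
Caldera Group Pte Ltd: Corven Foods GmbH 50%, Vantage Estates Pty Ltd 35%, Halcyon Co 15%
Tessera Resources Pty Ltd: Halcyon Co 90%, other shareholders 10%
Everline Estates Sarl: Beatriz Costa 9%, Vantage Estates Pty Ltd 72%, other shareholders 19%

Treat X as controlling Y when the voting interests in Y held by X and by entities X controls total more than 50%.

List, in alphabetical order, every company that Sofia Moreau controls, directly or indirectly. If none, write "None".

Sofia holds 100% of Halcyon, so Sofia controls Halcyon.
Halcyon holds 90% of Tessera, so Sofia controls Tessera.
No other company's threshold is met.

Halcyon Co, Tessera Resources Pty Ltd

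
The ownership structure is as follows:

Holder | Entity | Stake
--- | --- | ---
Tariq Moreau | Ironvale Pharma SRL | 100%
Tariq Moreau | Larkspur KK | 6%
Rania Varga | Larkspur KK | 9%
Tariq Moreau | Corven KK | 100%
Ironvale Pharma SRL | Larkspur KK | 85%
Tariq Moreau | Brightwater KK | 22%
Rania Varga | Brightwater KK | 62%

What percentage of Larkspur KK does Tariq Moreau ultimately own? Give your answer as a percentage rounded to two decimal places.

91.00%

Tariq reaches Larkspur along 2 paths.
Via Ironvale: 100% × 85% = 85%.
Direct stake: 6% = 6%.
Total: 85% + 6% = 91%.
Rounded: 91.00%.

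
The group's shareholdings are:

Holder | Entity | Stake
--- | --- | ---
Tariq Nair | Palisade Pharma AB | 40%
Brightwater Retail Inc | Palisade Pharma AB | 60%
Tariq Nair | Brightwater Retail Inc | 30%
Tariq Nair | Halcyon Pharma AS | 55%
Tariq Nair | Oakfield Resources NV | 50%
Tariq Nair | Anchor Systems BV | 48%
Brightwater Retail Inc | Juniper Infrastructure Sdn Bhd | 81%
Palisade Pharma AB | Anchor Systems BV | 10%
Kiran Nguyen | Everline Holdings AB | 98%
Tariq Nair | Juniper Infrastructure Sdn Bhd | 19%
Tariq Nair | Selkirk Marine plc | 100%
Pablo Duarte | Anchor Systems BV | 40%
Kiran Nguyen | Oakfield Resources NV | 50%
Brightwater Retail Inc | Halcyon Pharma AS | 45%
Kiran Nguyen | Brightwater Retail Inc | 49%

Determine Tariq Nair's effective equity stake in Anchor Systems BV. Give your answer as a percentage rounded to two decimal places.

Tariq reaches Anchor along 3 paths.
Via Brightwater → Palisade: 30% × 60% × 10% = 1.8%.
Via Palisade: 40% × 10% = 4%.
Direct stake: 48% = 48%.
Total: 1.8% + 4% + 48% = 53.8%.
Rounded: 53.80%.

53.80%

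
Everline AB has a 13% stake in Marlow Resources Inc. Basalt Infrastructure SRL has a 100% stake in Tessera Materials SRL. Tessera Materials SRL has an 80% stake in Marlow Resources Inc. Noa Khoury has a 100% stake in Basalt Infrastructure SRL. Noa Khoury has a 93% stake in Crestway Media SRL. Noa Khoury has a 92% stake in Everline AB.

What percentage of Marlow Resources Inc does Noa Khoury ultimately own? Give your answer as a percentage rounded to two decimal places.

91.96%

Noa reaches Marlow along 2 paths.
Via Everline: 92% × 13% = 11.96%.
Via Basalt → Tessera: 100% × 100% × 80% = 80%.
Total: 11.96% + 80% = 91.96%.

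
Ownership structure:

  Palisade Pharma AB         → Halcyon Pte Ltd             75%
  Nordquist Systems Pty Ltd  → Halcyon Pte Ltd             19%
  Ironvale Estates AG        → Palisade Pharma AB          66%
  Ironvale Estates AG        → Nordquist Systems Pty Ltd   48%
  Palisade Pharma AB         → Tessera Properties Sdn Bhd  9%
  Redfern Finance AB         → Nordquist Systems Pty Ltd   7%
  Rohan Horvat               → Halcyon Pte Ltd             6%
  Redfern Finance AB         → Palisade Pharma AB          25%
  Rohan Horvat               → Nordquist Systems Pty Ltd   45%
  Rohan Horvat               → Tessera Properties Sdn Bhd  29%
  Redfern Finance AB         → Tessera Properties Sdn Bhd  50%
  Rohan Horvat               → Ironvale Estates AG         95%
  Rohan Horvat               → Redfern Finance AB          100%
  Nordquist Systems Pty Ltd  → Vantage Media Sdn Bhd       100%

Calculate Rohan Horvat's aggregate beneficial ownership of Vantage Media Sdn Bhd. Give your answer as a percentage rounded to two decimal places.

Rohan reaches Vantage along 3 paths.
Via Nordquist: 45% × 100% = 45%.
Via Redfern → Nordquist: 100% × 7% × 100% = 7%.
Via Ironvale → Nordquist: 95% × 48% × 100% = 45.6%.
Total: 45% + 7% + 45.6% = 97.6%.
Rounded: 97.60%.

97.60%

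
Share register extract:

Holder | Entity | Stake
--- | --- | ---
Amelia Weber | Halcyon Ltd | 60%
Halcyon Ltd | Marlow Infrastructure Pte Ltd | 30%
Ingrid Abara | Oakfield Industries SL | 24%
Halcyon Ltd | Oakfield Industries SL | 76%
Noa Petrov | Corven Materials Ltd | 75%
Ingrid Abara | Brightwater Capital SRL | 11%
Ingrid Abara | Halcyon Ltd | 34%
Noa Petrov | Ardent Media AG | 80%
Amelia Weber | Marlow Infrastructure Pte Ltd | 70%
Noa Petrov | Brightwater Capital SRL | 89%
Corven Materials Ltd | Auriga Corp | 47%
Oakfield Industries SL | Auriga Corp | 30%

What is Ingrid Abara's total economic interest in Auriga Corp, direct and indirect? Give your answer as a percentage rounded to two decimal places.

Ingrid reaches Auriga along 2 paths.
Via Halcyon → Oakfield: 34% × 76% × 30% = 7.752%.
Via Oakfield: 24% × 30% = 7.2%.
Total: 7.752% + 7.2% = 14.952%.
Rounded: 14.95%.

14.95%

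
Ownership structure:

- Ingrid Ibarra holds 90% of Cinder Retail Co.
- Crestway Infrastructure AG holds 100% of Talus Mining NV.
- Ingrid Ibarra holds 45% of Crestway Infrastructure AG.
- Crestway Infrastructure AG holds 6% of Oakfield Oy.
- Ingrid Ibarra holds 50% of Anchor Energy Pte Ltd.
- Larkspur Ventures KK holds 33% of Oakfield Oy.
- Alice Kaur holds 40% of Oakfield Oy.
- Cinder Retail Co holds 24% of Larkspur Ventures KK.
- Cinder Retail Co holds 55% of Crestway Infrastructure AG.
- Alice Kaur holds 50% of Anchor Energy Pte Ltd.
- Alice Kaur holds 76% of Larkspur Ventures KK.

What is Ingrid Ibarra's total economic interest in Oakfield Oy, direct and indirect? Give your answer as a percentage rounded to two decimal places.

Ingrid reaches Oakfield along 3 paths.
Via Cinder → Crestway: 90% × 55% × 6% = 2.97%.
Via Crestway: 45% × 6% = 2.7%.
Via Cinder → Larkspur: 90% × 24% × 33% = 7.128%.
Total: 2.97% + 2.7% + 7.128% = 12.798%.
Rounded: 12.80%.

12.80%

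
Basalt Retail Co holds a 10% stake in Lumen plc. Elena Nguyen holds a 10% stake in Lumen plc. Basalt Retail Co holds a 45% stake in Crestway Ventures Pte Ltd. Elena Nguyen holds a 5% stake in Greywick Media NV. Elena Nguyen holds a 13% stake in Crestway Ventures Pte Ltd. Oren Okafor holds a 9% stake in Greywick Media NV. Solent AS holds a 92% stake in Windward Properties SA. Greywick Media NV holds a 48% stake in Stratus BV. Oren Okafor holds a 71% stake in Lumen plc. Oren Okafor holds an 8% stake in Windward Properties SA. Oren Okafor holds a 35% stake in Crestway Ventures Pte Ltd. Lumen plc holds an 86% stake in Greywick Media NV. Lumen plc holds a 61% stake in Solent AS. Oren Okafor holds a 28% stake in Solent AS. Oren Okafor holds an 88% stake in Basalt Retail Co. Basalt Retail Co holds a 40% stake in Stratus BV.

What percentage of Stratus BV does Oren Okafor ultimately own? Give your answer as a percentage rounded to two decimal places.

72.46%

Oren reaches Stratus along 4 paths.
Via Greywick: 9% × 48% = 4.32%.
Via Basalt → Lumen → Greywick: 88% × 10% × 86% × 48% = 3.63264%.
Via Lumen → Greywick: 71% × 86% × 48% = 29.3088%.
Via Basalt: 88% × 40% = 35.2%.
Total: 4.32% + 3.63264% + 29.3088% + 35.2% = 72.46144%.
Rounded: 72.46%.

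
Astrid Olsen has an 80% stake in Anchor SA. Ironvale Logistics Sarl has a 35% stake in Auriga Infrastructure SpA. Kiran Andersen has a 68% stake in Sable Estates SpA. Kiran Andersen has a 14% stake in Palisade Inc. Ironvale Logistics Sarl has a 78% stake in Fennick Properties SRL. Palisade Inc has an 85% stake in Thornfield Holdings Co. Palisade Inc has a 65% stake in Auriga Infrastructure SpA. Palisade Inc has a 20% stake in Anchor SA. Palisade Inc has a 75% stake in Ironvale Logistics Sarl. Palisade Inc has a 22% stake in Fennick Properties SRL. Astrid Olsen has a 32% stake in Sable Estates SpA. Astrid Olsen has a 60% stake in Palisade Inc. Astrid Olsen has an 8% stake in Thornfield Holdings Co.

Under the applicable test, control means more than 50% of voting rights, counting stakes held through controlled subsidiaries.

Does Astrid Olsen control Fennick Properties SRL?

Yes

Astrid holds 60% of Palisade, so Astrid controls Palisade.
Palisade holds 75% of Ironvale, so Astrid controls Ironvale.
Ironvale and Palisade together hold 78% + 22% = 100% of Fennick, so Astrid controls Fennick.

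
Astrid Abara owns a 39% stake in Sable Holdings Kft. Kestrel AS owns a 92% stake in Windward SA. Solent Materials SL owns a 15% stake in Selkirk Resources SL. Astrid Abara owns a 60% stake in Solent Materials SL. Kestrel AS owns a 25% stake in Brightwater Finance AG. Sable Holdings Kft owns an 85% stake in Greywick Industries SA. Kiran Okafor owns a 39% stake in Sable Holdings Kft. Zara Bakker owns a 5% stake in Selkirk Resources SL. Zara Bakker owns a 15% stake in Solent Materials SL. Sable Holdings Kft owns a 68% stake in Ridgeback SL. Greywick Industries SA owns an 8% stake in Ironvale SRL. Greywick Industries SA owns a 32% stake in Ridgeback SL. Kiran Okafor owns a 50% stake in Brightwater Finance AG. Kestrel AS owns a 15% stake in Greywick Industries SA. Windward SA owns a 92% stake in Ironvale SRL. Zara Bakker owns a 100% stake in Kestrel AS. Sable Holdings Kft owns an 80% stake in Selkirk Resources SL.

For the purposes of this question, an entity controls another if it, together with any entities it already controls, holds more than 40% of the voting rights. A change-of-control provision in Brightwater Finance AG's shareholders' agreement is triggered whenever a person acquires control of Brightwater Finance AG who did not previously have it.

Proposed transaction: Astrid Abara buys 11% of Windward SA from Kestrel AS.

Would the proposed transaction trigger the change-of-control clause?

The purchase adds only to Astrid's holdings (Kestrel's stake shrinks), so Astrid is the only person who could newly come to control Brightwater.
Astrid holds 60% of Solent, so Astrid controls Solent.
Neither Astrid nor any entity Astrid controls holds any voting interest in Brightwater.
So before the transaction, Astrid does not control Brightwater.
After the purchase, Astrid holds 11% of Windward directly, and Kestrel's stake falls to 81%.
Astrid's side now holds 11% of Windward, not > 40%, so Astrid still does not control Windward.
After the transaction, neither Astrid nor any entity Astrid controls holds a voting interest in Brightwater, so Astrid still does not control it.
No new person acquires control, so the clause is not triggered.

No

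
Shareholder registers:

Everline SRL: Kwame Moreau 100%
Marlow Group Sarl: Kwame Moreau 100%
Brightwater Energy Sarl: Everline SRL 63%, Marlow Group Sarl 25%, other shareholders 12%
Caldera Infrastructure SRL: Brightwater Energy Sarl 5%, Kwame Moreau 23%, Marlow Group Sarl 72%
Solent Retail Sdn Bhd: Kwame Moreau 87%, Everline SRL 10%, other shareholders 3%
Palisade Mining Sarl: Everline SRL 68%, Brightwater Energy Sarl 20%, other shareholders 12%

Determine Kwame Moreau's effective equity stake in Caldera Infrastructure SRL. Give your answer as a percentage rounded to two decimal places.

Kwame reaches Caldera along 4 paths.
Via Everline → Brightwater: 100% × 63% × 5% = 3.15%.
Via Marlow → Brightwater: 100% × 25% × 5% = 1.25%.
Direct stake: 23% = 23%.
Via Marlow: 100% × 72% = 72%.
Total: 3.15% + 1.25% + 23% + 72% = 99.4%.
Rounded: 99.40%.

99.40%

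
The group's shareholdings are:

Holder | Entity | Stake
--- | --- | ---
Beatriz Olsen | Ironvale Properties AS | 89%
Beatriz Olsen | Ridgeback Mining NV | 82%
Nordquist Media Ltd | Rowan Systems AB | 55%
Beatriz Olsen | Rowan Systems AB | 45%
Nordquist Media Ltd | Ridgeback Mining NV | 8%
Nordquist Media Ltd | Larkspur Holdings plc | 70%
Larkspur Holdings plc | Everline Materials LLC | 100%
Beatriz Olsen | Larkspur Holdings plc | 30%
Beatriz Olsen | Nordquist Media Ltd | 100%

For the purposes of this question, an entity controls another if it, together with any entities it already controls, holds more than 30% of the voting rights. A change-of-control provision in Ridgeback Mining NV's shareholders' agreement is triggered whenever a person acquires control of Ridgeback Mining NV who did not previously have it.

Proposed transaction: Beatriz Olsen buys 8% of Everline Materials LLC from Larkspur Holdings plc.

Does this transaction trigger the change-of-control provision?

No

The purchase adds only to Beatriz's holdings (Larkspur's stake shrinks), so Beatriz is the only person who could newly come to control Ridgeback.
Beatriz holds 100% of Nordquist, so Beatriz controls Nordquist.
Beatriz and Nordquist together hold 82% + 8% = 90% of Ridgeback, so Beatriz controls Ridgeback.
So Beatriz already controls Ridgeback before the transaction.
After the purchase, Beatriz holds 8% of Everline directly, and Larkspur's stake falls to 92%.
Beatriz controlled Ridgeback already, so this is not a new person acquiring control; every other person's position is unchanged or reduced.
No new person acquires control, so the clause is not triggered.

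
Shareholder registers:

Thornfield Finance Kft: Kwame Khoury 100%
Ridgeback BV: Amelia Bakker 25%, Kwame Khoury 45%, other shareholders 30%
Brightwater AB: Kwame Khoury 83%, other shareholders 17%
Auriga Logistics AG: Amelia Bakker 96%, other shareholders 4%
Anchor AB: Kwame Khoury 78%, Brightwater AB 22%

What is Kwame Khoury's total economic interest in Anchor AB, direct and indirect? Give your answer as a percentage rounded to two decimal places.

Kwame reaches Anchor along 2 paths.
Direct stake: 78% = 78%.
Via Brightwater: 83% × 22% = 18.26%.
Total: 78% + 18.26% = 96.26%.

96.26%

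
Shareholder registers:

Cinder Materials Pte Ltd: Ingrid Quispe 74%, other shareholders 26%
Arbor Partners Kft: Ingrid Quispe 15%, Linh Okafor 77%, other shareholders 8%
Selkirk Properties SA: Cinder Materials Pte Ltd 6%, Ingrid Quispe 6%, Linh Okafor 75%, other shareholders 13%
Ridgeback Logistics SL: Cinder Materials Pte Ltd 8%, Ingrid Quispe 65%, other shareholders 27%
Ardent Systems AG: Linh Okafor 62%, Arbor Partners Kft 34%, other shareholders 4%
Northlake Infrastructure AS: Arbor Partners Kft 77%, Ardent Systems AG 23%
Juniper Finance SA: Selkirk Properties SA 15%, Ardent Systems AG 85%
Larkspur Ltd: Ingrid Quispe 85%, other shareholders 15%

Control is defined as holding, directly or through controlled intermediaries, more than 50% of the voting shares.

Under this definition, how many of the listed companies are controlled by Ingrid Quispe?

3

Ingrid holds 74% of Cinder, so Ingrid controls Cinder.
Cinder and Ingrid together hold 8% + 65% = 73% of Ridgeback, so Ingrid controls Ridgeback.
Ingrid holds 85% of Larkspur, so Ingrid controls Larkspur.
No other company's threshold is met.
Ingrid controls 3 companies.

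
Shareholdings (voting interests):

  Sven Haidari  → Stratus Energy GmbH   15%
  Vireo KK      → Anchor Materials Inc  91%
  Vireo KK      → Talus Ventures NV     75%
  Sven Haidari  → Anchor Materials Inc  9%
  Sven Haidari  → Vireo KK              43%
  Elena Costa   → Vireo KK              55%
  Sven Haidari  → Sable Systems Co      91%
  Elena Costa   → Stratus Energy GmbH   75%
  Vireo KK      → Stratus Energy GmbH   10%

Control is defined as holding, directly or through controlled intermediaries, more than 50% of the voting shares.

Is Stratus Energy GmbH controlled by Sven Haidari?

No

Sven holds 91% of Sable, so Sven controls Sable.
In Stratus, Sven's side holds only 15%, not > 50%.
So Sven does not control Stratus.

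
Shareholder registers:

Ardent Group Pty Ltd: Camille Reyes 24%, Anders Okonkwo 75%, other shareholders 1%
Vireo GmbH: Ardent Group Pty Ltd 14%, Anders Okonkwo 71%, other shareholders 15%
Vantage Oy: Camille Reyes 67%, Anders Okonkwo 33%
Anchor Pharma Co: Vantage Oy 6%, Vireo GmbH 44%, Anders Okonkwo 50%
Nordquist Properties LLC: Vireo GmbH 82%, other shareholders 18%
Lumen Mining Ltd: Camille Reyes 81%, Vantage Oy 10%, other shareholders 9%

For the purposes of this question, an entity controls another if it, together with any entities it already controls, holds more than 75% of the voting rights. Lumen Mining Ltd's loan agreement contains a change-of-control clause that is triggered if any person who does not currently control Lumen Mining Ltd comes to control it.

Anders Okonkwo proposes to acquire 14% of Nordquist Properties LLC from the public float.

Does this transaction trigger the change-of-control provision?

The purchase changes only Anders's holdings, so Anders is the only person who could newly come to control Lumen.
Anders's largest direct stake is 75% in Ardent, which does not meet the threshold, so Anders controls no company.
Neither Anders nor any entity Anders controls holds any voting interest in Lumen.
So before the transaction, Anders does not control Lumen.
After the purchase, Anders holds 14% of Nordquist directly.
Anders's side now holds 14% of Nordquist, not > 75%, so Anders still does not control Nordquist.
After the transaction, neither Anders nor any entity Anders controls holds a voting interest in Lumen, so Anders still does not control it.
No new person acquires control, so the clause is not triggered.

No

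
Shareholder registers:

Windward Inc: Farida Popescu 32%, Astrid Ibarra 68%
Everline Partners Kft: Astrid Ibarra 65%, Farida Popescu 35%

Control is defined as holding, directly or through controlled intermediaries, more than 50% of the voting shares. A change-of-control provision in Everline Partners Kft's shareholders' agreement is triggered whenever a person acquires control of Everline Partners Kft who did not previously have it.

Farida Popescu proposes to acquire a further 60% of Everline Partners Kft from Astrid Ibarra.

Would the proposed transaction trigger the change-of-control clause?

The purchase adds only to Farida's holdings (Astrid's stake shrinks), so Farida is the only person who could newly come to control Everline.
Farida's largest direct stake is 35% in Everline, which does not meet the threshold, so Farida controls no company.
In Everline, Farida's side holds only 35%, not > 50%.
So before the transaction, Farida does not control Everline.
After the purchase, Farida's direct stake in Everline rises to 35% + 60% = 95%, and Astrid's stake falls to 5%.
Farida holds 95% of Everline, so Farida controls Everline.
Farida did not control Everline before and does after, so the clause is triggered.

Yes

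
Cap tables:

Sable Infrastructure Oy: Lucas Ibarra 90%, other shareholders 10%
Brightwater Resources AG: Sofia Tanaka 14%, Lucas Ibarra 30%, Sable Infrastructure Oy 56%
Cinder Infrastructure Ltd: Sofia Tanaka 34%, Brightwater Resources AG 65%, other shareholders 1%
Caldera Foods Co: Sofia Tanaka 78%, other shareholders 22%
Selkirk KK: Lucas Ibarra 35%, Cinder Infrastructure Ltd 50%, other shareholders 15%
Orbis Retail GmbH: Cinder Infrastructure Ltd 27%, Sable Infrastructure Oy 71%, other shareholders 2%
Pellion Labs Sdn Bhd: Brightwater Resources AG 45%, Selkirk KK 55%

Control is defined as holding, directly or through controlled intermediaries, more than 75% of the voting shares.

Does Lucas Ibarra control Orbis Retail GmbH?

Lucas holds 90% of Sable, so Lucas controls Sable.
Lucas and Sable together hold 30% + 56% = 86% of Brightwater, so Lucas controls Brightwater.
In Orbis, Lucas's side holds only 71%, not > 75%.
So Lucas does not control Orbis.

No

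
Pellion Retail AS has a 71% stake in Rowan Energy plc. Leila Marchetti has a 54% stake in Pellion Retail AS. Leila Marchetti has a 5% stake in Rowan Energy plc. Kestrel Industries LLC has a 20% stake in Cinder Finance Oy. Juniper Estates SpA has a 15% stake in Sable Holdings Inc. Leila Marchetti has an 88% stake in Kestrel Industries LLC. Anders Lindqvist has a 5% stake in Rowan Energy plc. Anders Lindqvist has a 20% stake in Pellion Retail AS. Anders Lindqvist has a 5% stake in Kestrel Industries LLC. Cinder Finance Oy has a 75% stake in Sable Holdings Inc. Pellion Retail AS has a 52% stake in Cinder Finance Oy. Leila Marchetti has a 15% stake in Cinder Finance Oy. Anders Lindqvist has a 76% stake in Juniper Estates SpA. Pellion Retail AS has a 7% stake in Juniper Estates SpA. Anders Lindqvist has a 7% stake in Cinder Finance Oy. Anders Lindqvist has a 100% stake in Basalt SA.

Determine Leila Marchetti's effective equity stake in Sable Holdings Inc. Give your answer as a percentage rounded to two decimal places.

46.08%

Leila reaches Sable along 4 paths.
Via Pellion → Cinder: 54% × 52% × 75% = 21.06%.
Via Cinder: 15% × 75% = 11.25%.
Via Kestrel → Cinder: 88% × 20% × 75% = 13.2%.
Via Pellion → Juniper: 54% × 7% × 15% = 0.567%.
Total: 21.06% + 11.25% + 13.2% + 0.567% = 46.077%.
Rounded: 46.08%.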